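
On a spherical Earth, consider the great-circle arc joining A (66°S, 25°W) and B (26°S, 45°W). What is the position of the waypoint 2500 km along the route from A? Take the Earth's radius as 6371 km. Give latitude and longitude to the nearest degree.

Write both endpoints as unit vectors p₁, p₂ with components (cos φ cos λ, cos φ sin λ, sin φ).
The central angle between the endpoints is δ = arccos(p₁·p₂) ≈ 0.732 rad (41.9°). The total great-circle distance is δ·R ≈ 0.732 × 6371 ≈ 4662 km, so the target fraction is f = 2500/4662 ≈ 0.536.
Interpolate at f ≈ 0.536 with slerp weights a = sin((1−f)δ)/sin δ ≈ 0.498, b = sin(fδ)/sin δ ≈ 0.572.
p = a·p₁ + b·p₂ ≈ (0.547, -0.449, -0.706); φ = arcsin(p_z) ≈ -44.91°, λ = atan2(p_y, p_x) ≈ -39.38°.

≈ (45°S, 39°W)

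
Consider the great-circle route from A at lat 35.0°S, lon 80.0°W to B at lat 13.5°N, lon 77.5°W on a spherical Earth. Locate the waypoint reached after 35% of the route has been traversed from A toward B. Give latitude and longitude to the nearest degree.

≈ lat 18°S, lon 79°W

Convert each endpoint to a unit vector on the sphere (x = cos φ cos λ, y = cos φ sin λ, z = sin φ).
The central angle between the endpoints is δ = arccos(p₁·p₂) ≈ 0.847 rad (48.6°).
Interpolate at f = 0.35 with slerp weights a = sin((1−f)δ)/sin δ ≈ 0.698, b = sin(fδ)/sin δ ≈ 0.390.
p = a·p₁ + b·p₂ ≈ (0.181, -0.933, -0.309); φ = arcsin(p_z) ≈ -18.03°, λ = atan2(p_y, p_x) ≈ -79.00°.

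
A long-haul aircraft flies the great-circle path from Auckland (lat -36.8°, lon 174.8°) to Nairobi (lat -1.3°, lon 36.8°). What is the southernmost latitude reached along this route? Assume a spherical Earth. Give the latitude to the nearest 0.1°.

The great circle lies in the plane with unit normal n̂ = (p₁ × p₂)/|p₁ × p₂|.
Here n̂_z ≈ -0.658; the vertex latitude is φ_max = arccos|n̂_z| ≈ 48.8°.

≈ -48.8°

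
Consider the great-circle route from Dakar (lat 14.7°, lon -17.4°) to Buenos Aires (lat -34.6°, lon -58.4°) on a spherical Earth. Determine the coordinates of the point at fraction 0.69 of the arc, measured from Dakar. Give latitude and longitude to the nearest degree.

Convert each endpoint to a unit vector on the sphere (x = cos φ cos λ, y = cos φ sin λ, z = sin φ).
The central angle between the endpoints is δ = arccos(p₁·p₂) ≈ 1.096 rad (62.8°).
Interpolate at f = 0.69 with slerp weights a = sin((1−f)δ)/sin δ ≈ 0.375, b = sin(fδ)/sin δ ≈ 0.772.
p = a·p₁ + b·p₂ ≈ (0.679, -0.649, -0.343); φ = arcsin(p_z) ≈ -20.06°, λ = atan2(p_y, p_x) ≈ -43.73°.

≈ lat -20°, lon -44°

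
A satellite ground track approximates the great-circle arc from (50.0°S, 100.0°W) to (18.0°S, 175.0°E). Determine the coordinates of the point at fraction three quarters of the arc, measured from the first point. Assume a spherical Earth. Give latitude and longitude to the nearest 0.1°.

Write both endpoints as unit vectors p₁, p₂ with components (cos φ cos λ, cos φ sin λ, sin φ).
The central angle between the endpoints is δ = arccos(p₁·p₂) ≈ 1.277 rad (73.1°).
Interpolate at f = 3/4 with slerp weights a = sin((1−f)δ)/sin δ ≈ 0.328, b = sin(fδ)/sin δ ≈ 0.854.
p = a·p₁ + b·p₂ ≈ (-0.846, -0.137, -0.515); φ = arcsin(p_z) ≈ -31.01°, λ = atan2(p_y, p_x) ≈ -170.82°.

≈ (31.0°S, 170.8°W)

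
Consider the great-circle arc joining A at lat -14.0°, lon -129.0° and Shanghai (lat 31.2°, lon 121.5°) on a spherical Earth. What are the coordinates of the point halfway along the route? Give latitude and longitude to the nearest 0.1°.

Convert each endpoint to a unit vector on the sphere (x = cos φ cos λ, y = cos φ sin λ, z = sin φ).
The central angle between the endpoints is δ = arccos(p₁·p₂) ≈ 1.985 rad (113.7°).
Interpolate at f = 1/2 with slerp weights a = sin((1−f)δ)/sin δ ≈ 0.915, b = sin(fδ)/sin δ ≈ 0.915.
p = a·p₁ + b·p₂ ≈ (-0.967, -0.023, 0.253); φ = arcsin(p_z) ≈ 14.63°, λ = atan2(p_y, p_x) ≈ -178.66°.

≈ lat 14.6°, lon -178.7°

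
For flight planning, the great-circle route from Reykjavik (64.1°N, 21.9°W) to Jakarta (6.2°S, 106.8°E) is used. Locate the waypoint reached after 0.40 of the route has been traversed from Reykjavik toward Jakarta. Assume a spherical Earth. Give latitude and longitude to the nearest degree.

Write both endpoints as unit vectors p₁, p₂ with components (cos φ cos λ, cos φ sin λ, sin φ).
The central angle between the endpoints is δ = arccos(p₁·p₂) ≈ 1.948 rad (111.6°).
Interpolate at f = 0.40 with slerp weights a = sin((1−f)δ)/sin δ ≈ 0.990, b = sin(fδ)/sin δ ≈ 0.756.
p = a·p₁ + b·p₂ ≈ (0.184, 0.558, 0.809); φ = arcsin(p_z) ≈ 54.00°, λ = atan2(p_y, p_x) ≈ 71.76°.

≈ (54°N, 72°E)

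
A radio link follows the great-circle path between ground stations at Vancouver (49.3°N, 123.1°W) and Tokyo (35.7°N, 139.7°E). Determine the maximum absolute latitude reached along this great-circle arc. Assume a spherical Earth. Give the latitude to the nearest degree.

The great circle lies in the plane with unit normal n̂ = (p₁ × p₂)/|p₁ × p₂|.
Here n̂_z ≈ -0.567; the vertex latitude is φ_max = arccos|n̂_z| ≈ 55.5°.
Check via Clairaut: cos φ_max = |cos φ₁| · sin C = cos(49.3°)·sin(60.4°) ≈ 0.567, again giving ≈ 55.5°.

≈ 55°N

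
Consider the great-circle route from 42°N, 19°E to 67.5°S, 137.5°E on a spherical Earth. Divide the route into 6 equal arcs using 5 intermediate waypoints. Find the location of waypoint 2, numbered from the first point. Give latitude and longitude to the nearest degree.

Convert each endpoint to a unit vector on the sphere (x = cos φ cos λ, y = cos φ sin λ, z = sin φ).
The central angle between the endpoints is δ = arccos(p₁·p₂) ≈ 2.425 rad (138.9°).
Interpolate at f = 2/6 with slerp weights a = sin((1−f)δ)/sin δ ≈ 1.520, b = sin(fδ)/sin δ ≈ 1.101.
p = a·p₁ + b·p₂ ≈ (0.758, 0.652, 0.001); φ = arcsin(p_z) ≈ 0.03°, λ = atan2(p_y, p_x) ≈ 40.72°.

≈ 0°N, 41°E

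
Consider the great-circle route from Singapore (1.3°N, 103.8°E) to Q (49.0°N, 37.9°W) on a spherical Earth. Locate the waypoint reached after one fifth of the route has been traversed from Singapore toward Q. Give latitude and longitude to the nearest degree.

The haversine formula gives a central angle δ ≈ 2.092 rad (119.8°) between the endpoints.
Interpolate at f = 1/5 with slerp weights a = sin((1−f)δ)/sin δ ≈ 1.147, b = sin(fδ)/sin δ ≈ 0.468.
p = a·p₁ + b·p₂ ≈ (-0.031, 0.925, 0.379); φ = arcsin(p_z) ≈ 22.30°, λ = atan2(p_y, p_x) ≈ 91.92°.

≈ (22°N, 92°E)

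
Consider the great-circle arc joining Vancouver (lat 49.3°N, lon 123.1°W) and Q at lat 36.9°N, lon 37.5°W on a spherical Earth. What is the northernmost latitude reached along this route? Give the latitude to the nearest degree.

The great circle lies in the plane with unit normal n̂ = (p₁ × p₂)/|p₁ × p₂|.
Here n̂_z ≈ +0.598; the vertex latitude is φ_max = arccos|n̂_z| ≈ 53.2°.

≈ 53°N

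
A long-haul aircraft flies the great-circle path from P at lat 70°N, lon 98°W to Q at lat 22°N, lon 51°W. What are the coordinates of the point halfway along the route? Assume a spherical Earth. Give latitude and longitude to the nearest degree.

≈ lat 48°N, lon 63°W

The haversine formula gives a central angle δ ≈ 0.966 rad (55.4°) between the endpoints.
Interpolate at f = 1/2 with slerp weights a = sin((1−f)δ)/sin δ ≈ 0.565, b = sin(fδ)/sin δ ≈ 0.565.
p = a·p₁ + b·p₂ ≈ (0.303, -0.598, 0.742); φ = arcsin(p_z) ≈ 47.91°, λ = atan2(p_y, p_x) ≈ -63.16°.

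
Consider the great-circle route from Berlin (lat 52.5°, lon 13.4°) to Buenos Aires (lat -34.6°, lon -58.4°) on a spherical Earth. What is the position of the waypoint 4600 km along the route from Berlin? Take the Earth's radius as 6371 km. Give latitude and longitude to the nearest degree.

≈ lat 21°, lon -22°

Write both endpoints as unit vectors p₁, p₂ with components (cos φ cos λ, cos φ sin λ, sin φ).
The central angle between the endpoints is δ = arccos(p₁·p₂) ≈ 1.869 rad (107.1°). The total great-circle distance is δ·R ≈ 1.869 × 6371 ≈ 11909 km, so the target fraction is f = 4600/11909 ≈ 0.386.
Interpolate at f ≈ 0.386 with slerp weights a = sin((1−f)δ)/sin δ ≈ 0.954, b = sin(fδ)/sin δ ≈ 0.691.
p = a·p₁ + b·p₂ ≈ (0.863, -0.350, 0.364); φ = arcsin(p_z) ≈ 21.35°, λ = atan2(p_y, p_x) ≈ -22.09°.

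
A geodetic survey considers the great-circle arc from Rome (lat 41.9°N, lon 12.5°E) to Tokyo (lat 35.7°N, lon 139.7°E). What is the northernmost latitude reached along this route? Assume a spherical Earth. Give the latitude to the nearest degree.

≈ 61°N

The great circle lies in the plane with unit normal n̂ = (p₁ × p₂)/|p₁ × p₂|.
Here n̂_z ≈ +0.482; the vertex latitude is φ_max = arccos|n̂_z| ≈ 61.2°.
Check via Clairaut: cos φ_max = |cos φ₁| · sin C = cos(41.9°)·sin(40.3°) ≈ 0.482, again giving ≈ 61.2°.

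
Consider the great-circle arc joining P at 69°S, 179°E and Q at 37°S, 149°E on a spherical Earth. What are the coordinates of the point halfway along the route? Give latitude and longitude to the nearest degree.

The haversine formula gives a central angle δ ≈ 0.627 rad (35.9°) between the endpoints.
Interpolate at f = 1/2 with slerp weights a = sin((1−f)δ)/sin δ ≈ 0.526, b = sin(fδ)/sin δ ≈ 0.526.
p = a·p₁ + b·p₂ ≈ (-0.548, 0.219, -0.807); φ = arcsin(p_z) ≈ -53.81°, λ = atan2(p_y, p_x) ≈ 158.18°.

≈ 54°S, 158°E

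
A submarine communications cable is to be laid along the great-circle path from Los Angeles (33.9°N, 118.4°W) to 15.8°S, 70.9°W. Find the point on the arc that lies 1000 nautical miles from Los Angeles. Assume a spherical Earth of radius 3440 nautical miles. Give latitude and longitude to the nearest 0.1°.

≈ 22.5°N, 104.6°W

Convert each endpoint to a unit vector on the sphere (x = cos φ cos λ, y = cos φ sin λ, z = sin φ).
The central angle between the endpoints is δ = arccos(p₁·p₂) ≈ 1.173 rad (67.2°). The total great-circle distance is δ·R ≈ 1.173 × 3440 ≈ 4034 nmi, so the target fraction is f = 1000/4034 ≈ 0.248.
Interpolate at f ≈ 0.248 with slerp weights a = sin((1−f)δ)/sin δ ≈ 0.837, b = sin(fδ)/sin δ ≈ 0.311.
p = a·p₁ + b·p₂ ≈ (-0.233, -0.894, 0.382); φ = arcsin(p_z) ≈ 22.49°, λ = atan2(p_y, p_x) ≈ -104.59°.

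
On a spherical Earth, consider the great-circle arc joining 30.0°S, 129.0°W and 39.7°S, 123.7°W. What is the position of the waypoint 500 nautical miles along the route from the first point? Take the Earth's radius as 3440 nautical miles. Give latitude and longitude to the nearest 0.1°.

≈ 37.6°S, 125.0°W

The haversine formula gives a central angle δ ≈ 0.185 rad (10.6°) between the endpoints. The total great-circle distance is δ·R ≈ 0.185 × 3440 ≈ 638 nmi, so the target fraction is f = 500/638 ≈ 0.784.
Interpolate at f ≈ 0.784 with slerp weights a = sin((1−f)δ)/sin δ ≈ 0.217, b = sin(fδ)/sin δ ≈ 0.786.
p = a·p₁ + b·p₂ ≈ (-0.454, -0.649, -0.610); φ = arcsin(p_z) ≈ -37.62°, λ = atan2(p_y, p_x) ≈ -124.96°.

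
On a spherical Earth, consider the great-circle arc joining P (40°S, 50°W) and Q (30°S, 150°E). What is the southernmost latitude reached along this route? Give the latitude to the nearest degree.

≈ 76°S

The great circle lies in the plane with unit normal n̂ = (p₁ × p₂)/|p₁ × p₂|.
Here n̂_z ≈ -0.238; the vertex latitude is φ_max = arccos|n̂_z| ≈ 76.2°.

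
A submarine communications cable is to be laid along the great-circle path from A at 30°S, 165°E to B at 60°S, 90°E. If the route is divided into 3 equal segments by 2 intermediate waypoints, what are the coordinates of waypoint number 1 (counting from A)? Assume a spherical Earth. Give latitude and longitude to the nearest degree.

Write both endpoints as unit vectors p₁, p₂ with components (cos φ cos λ, cos φ sin λ, sin φ).
The central angle between the endpoints is δ = arccos(p₁·p₂) ≈ 0.994 rad (57.0°).
Interpolate at f = 1/3 with slerp weights a = sin((1−f)δ)/sin δ ≈ 0.734, b = sin(fδ)/sin δ ≈ 0.388.
p = a·p₁ + b·p₂ ≈ (-0.614, 0.359, -0.703); φ = arcsin(p_z) ≈ -44.68°, λ = atan2(p_y, p_x) ≈ 149.71°.

≈ 45°S, 150°E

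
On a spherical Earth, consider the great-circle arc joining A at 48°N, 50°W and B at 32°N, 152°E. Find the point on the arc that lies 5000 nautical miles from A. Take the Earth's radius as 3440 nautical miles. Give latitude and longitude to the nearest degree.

Convert each endpoint to a unit vector on the sphere (x = cos φ cos λ, y = cos φ sin λ, z = sin φ).
The central angle between the endpoints is δ = arccos(p₁·p₂) ≈ 1.704 rad (97.6°). The total great-circle distance is δ·R ≈ 1.704 × 3440 ≈ 5860 nmi, so the target fraction is f = 5000/5860 ≈ 0.853.
Interpolate at f ≈ 0.853 with slerp weights a = sin((1−f)δ)/sin δ ≈ 0.250, b = sin(fδ)/sin δ ≈ 1.002.
p = a·p₁ + b·p₂ ≈ (-0.643, 0.271, 0.716); φ = arcsin(p_z) ≈ 45.76°, λ = atan2(p_y, p_x) ≈ 157.15°.

≈ 46°N, 157°E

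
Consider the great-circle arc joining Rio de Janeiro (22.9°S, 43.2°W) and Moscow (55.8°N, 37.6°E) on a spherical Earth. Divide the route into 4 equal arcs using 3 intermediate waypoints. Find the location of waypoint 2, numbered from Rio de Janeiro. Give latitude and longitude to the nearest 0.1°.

Write both endpoints as unit vectors p₁, p₂ with components (cos φ cos λ, cos φ sin λ, sin φ).
The central angle between the endpoints is δ = arccos(p₁·p₂) ≈ 1.812 rad (103.8°).
Interpolate at f = 2/4 with slerp weights a = sin((1−f)δ)/sin δ ≈ 0.811, b = sin(fδ)/sin δ ≈ 0.811.
p = a·p₁ + b·p₂ ≈ (0.905, -0.233, 0.355); φ = arcsin(p_z) ≈ 20.79°, λ = atan2(p_y, p_x) ≈ -14.44°.

≈ 20.8°N, 14.4°W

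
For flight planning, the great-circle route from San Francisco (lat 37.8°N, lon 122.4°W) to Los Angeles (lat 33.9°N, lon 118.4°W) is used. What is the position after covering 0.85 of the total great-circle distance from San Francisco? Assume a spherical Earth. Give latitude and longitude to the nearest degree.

From cos δ = sin φ₁ sin φ₂ + cos φ₁ cos φ₂ cos Δλ, the central angle is δ ≈ 0.088 rad (5.1°).
Interpolate at f = 0.85 with slerp weights a = sin((1−f)δ)/sin δ ≈ 0.150, b = sin(fδ)/sin δ ≈ 0.850.
p = a·p₁ + b·p₂ ≈ (-0.399, -0.721, 0.566); φ = arcsin(p_z) ≈ 34.49°, λ = atan2(p_y, p_x) ≈ -118.98°.

≈ lat 34°N, lon 119°W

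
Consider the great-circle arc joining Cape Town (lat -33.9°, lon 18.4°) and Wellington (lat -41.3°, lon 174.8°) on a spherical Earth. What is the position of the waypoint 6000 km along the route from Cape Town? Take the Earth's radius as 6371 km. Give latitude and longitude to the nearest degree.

≈ lat -75°, lon 95°

Convert each endpoint to a unit vector on the sphere (x = cos φ cos λ, y = cos φ sin λ, z = sin φ).
The central angle between the endpoints is δ = arccos(p₁·p₂) ≈ 1.776 rad (101.7°). The total great-circle distance is δ·R ≈ 1.776 × 6371 ≈ 11312 km, so the target fraction is f = 6000/11312 ≈ 0.530.
Interpolate at f ≈ 0.530 with slerp weights a = sin((1−f)δ)/sin δ ≈ 0.756, b = sin(fδ)/sin δ ≈ 0.826.
p = a·p₁ + b·p₂ ≈ (-0.022, 0.254, -0.967); φ = arcsin(p_z) ≈ -75.21°, λ = atan2(p_y, p_x) ≈ 95.00°.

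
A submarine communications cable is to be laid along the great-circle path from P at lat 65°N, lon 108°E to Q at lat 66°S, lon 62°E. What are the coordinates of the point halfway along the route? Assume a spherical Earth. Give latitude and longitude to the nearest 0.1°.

From cos δ = sin φ₁ sin φ₂ + cos φ₁ cos φ₂ cos Δλ, the central angle is δ ≈ 2.358 rad (135.1°).
Interpolate at f = 1/2 with slerp weights a = sin((1−f)δ)/sin δ ≈ 1.310, b = sin(fδ)/sin δ ≈ 1.310.
p = a·p₁ + b·p₂ ≈ (0.079, 0.997, -0.009); φ = arcsin(p_z) ≈ -0.54°, λ = atan2(p_y, p_x) ≈ 85.47°.

≈ lat 0.5°S, lon 85.5°E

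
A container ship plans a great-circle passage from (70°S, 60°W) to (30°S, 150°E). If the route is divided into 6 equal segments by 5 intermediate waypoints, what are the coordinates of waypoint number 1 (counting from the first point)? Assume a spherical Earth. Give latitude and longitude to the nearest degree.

Convert each endpoint to a unit vector on the sphere (x = cos φ cos λ, y = cos φ sin λ, z = sin φ).
The central angle between the endpoints is δ = arccos(p₁·p₂) ≈ 1.356 rad (77.7°).
Interpolate at f = 1/6 with slerp weights a = sin((1−f)δ)/sin δ ≈ 0.926, b = sin(fδ)/sin δ ≈ 0.229.
p = a·p₁ + b·p₂ ≈ (-0.014, -0.175, -0.984); φ = arcsin(p_z) ≈ -79.90°, λ = atan2(p_y, p_x) ≈ -94.48°.

≈ (80°S, 94°W)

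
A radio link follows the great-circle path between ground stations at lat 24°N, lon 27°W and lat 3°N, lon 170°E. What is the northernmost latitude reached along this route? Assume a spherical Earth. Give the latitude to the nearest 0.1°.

≈ 59.5°N

The great circle lies in the plane with unit normal n̂ = (p₁ × p₂)/|p₁ × p₂|.
Here n̂_z ≈ -0.508; the vertex latitude is φ_max = arccos|n̂_z| ≈ 59.5°.
Check via Clairaut: cos φ_max = |cos φ₁| · sin C = cos(24.0°)·sin(33.8°) ≈ 0.508, again giving ≈ 59.5°.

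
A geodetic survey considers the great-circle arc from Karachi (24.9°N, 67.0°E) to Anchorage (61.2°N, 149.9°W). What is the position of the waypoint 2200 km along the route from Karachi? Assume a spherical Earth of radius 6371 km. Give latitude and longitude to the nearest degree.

≈ (44°N, 75°E)

Convert each endpoint to a unit vector on the sphere (x = cos φ cos λ, y = cos φ sin λ, z = sin φ).
The central angle between the endpoints is δ = arccos(p₁·p₂) ≈ 1.551 rad (88.9°). The total great-circle distance is δ·R ≈ 1.551 × 6371 ≈ 9883 km, so the target fraction is f = 2200/9883 ≈ 0.223.
Interpolate at f ≈ 0.223 with slerp weights a = sin((1−f)δ)/sin δ ≈ 0.934, b = sin(fδ)/sin δ ≈ 0.339.
p = a·p₁ + b·p₂ ≈ (0.190, 0.698, 0.690); φ = arcsin(p_z) ≈ 43.64°, λ = atan2(p_y, p_x) ≈ 74.78°.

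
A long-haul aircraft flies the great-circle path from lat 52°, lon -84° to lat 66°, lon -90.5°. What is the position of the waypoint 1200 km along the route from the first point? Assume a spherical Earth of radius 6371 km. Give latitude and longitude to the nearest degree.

≈ lat 63°, lon -88°

Write both endpoints as unit vectors p₁, p₂ with components (cos φ cos λ, cos φ sin λ, sin φ).
The central angle between the endpoints is δ = arccos(p₁·p₂) ≈ 0.251 rad (14.4°). The total great-circle distance is δ·R ≈ 0.251 × 6371 ≈ 1599 km, so the target fraction is f = 1200/1599 ≈ 0.751.
Interpolate at f ≈ 0.751 with slerp weights a = sin((1−f)δ)/sin δ ≈ 0.252, b = sin(fδ)/sin δ ≈ 0.754.
p = a·p₁ + b·p₂ ≈ (0.014, -0.461, 0.887); φ = arcsin(p_z) ≈ 62.54°, λ = atan2(p_y, p_x) ≈ -88.32°.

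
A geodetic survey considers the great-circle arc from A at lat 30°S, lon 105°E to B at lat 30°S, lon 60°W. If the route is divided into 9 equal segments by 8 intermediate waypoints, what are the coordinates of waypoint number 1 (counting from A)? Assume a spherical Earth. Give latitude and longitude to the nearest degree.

≈ lat 43°S, lon 100°E

The haversine formula gives a central angle δ ≈ 2.065 rad (118.3°) between the endpoints.
Interpolate at f = 1/9 with slerp weights a = sin((1−f)δ)/sin δ ≈ 1.096, b = sin(fδ)/sin δ ≈ 0.258.
p = a·p₁ + b·p₂ ≈ (-0.134, 0.723, -0.677); φ = arcsin(p_z) ≈ -42.64°, λ = atan2(p_y, p_x) ≈ 100.48°.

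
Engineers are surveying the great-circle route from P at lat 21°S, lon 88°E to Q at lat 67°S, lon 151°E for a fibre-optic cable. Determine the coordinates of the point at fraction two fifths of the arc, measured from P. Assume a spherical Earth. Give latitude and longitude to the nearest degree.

The haversine formula gives a central angle δ ≈ 1.052 rad (60.3°) between the endpoints.
Interpolate at f = 2/5 with slerp weights a = sin((1−f)δ)/sin δ ≈ 0.680, b = sin(fδ)/sin δ ≈ 0.470.
p = a·p₁ + b·p₂ ≈ (-0.139, 0.723, -0.677); φ = arcsin(p_z) ≈ -42.58°, λ = atan2(p_y, p_x) ≈ 100.85°.

≈ lat 43°S, lon 101°E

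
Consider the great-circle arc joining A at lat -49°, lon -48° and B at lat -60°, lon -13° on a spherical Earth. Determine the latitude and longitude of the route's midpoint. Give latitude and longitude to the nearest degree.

Convert each endpoint to a unit vector on the sphere (x = cos φ cos λ, y = cos φ sin λ, z = sin φ).
The central angle between the endpoints is δ = arccos(p₁·p₂) ≈ 0.397 rad (22.7°).
Interpolate at f = 1/2 with slerp weights a = sin((1−f)δ)/sin δ ≈ 0.510, b = sin(fδ)/sin δ ≈ 0.510.
p = a·p₁ + b·p₂ ≈ (0.472, -0.306, -0.827); φ = arcsin(p_z) ≈ -55.75°, λ = atan2(p_y, p_x) ≈ -32.94°.

≈ lat -56°, lon -33°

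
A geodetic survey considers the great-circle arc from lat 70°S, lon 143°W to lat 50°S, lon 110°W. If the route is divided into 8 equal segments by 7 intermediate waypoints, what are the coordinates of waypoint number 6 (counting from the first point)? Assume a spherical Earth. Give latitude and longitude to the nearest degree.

From cos δ = sin φ₁ sin φ₂ + cos φ₁ cos φ₂ cos Δλ, the central angle is δ ≈ 0.441 rad (25.3°).
Interpolate at f = 6/8 with slerp weights a = sin((1−f)δ)/sin δ ≈ 0.258, b = sin(fδ)/sin δ ≈ 0.761.
p = a·p₁ + b·p₂ ≈ (-0.238, -0.513, -0.825); φ = arcsin(p_z) ≈ -55.59°, λ = atan2(p_y, p_x) ≈ -114.87°.

≈ lat 56°S, lon 115°W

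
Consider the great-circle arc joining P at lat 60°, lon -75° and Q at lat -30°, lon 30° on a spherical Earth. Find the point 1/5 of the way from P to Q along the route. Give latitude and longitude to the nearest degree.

≈ lat 51°, lon -34°

Convert each endpoint to a unit vector on the sphere (x = cos φ cos λ, y = cos φ sin λ, z = sin φ).
The central angle between the endpoints is δ = arccos(p₁·p₂) ≈ 2.147 rad (123.0°).
Interpolate at f = 1/5 with slerp weights a = sin((1−f)δ)/sin δ ≈ 1.180, b = sin(fδ)/sin δ ≈ 0.497.
p = a·p₁ + b·p₂ ≈ (0.525, -0.355, 0.774); φ = arcsin(p_z) ≈ 50.67°, λ = atan2(p_y, p_x) ≈ -34.04°.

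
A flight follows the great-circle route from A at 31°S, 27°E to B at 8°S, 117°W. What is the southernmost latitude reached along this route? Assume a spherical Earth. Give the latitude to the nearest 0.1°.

≈ 50.7°S

The great circle lies in the plane with unit normal n̂ = (p₁ × p₂)/|p₁ × p₂|.
Here n̂_z ≈ -0.633; the vertex latitude is φ_max = arccos|n̂_z| ≈ 50.7°.
Check via Clairaut: cos φ_max = |cos φ₁| · sin C = cos(31.0°)·sin(132.4°) ≈ 0.633, again giving ≈ 50.7°.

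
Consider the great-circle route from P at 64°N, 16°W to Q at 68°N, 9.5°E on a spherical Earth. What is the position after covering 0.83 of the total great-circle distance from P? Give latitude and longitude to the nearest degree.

Write both endpoints as unit vectors p₁, p₂ with components (cos φ cos λ, cos φ sin λ, sin φ).
The central angle between the endpoints is δ = arccos(p₁·p₂) ≈ 0.192 rad (11.0°).
Interpolate at f = 0.83 with slerp weights a = sin((1−f)δ)/sin δ ≈ 0.171, b = sin(fδ)/sin δ ≈ 0.832.
p = a·p₁ + b·p₂ ≈ (0.379, 0.031, 0.925); φ = arcsin(p_z) ≈ 67.63°, λ = atan2(p_y, p_x) ≈ 4.63°.

≈ 68°N, 5°E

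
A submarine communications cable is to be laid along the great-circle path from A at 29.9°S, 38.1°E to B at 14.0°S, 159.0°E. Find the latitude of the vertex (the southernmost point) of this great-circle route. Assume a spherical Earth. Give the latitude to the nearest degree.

The great circle lies in the plane with unit normal n̂ = (p₁ × p₂)/|p₁ × p₂|.
Here n̂_z ≈ +0.760; the vertex latitude is φ_max = arccos|n̂_z| ≈ 40.6°.
Check via Clairaut: cos φ_max = |cos φ₁| · sin C = cos(29.9°)·sin(118.8°) ≈ 0.760, again giving ≈ 40.6°.

≈ 41°S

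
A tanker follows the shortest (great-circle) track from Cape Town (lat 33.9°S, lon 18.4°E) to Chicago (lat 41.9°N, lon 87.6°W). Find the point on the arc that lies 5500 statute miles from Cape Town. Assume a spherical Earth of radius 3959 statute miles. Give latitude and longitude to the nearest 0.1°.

Write both endpoints as unit vectors p₁, p₂ with components (cos φ cos λ, cos φ sin λ, sin φ).
The central angle between the endpoints is δ = arccos(p₁·p₂) ≈ 2.145 rad (122.9°). The total great-circle distance is δ·R ≈ 2.145 × 3959 ≈ 8490 mi, so the target fraction is f = 5500/8490 ≈ 0.648.
Interpolate at f ≈ 0.648 with slerp weights a = sin((1−f)δ)/sin δ ≈ 0.816, b = sin(fδ)/sin δ ≈ 1.171.
p = a·p₁ + b·p₂ ≈ (0.679, -0.657, 0.327); φ = arcsin(p_z) ≈ 19.08°, λ = atan2(p_y, p_x) ≈ -44.05°.

≈ lat 19.1°N, lon 44.0°W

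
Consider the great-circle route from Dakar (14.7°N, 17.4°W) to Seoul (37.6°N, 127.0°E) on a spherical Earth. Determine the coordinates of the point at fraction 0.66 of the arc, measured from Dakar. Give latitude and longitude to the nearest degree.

Write both endpoints as unit vectors p₁, p₂ with components (cos φ cos λ, cos φ sin λ, sin φ).
The central angle between the endpoints is δ = arccos(p₁·p₂) ≈ 2.058 rad (117.9°).
Interpolate at f = 0.66 with slerp weights a = sin((1−f)δ)/sin δ ≈ 0.729, b = sin(fδ)/sin δ ≈ 1.106.
p = a·p₁ + b·p₂ ≈ (0.145, 0.489, 0.860); φ = arcsin(p_z) ≈ 59.32°, λ = atan2(p_y, p_x) ≈ 73.46°.

≈ 59°N, 73°E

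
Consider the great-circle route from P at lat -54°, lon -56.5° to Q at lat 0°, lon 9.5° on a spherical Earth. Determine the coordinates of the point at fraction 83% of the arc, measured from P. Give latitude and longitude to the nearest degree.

≈ lat -11°, lon 2°

From cos δ = sin φ₁ sin φ₂ + cos φ₁ cos φ₂ cos Δλ, the central angle is δ ≈ 1.329 rad (76.2°).
Interpolate at f = 0.83 with slerp weights a = sin((1−f)δ)/sin δ ≈ 0.231, b = sin(fδ)/sin δ ≈ 0.919.
p = a·p₁ + b·p₂ ≈ (0.982, 0.039, -0.187); φ = arcsin(p_z) ≈ -10.76°, λ = atan2(p_y, p_x) ≈ 2.25°.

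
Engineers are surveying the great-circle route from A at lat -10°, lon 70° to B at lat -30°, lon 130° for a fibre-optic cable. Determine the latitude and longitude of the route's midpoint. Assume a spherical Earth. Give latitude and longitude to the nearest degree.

From cos δ = sin φ₁ sin φ₂ + cos φ₁ cos φ₂ cos Δλ, the central angle is δ ≈ 1.032 rad (59.1°).
Interpolate at f = 1/2 with slerp weights a = sin((1−f)δ)/sin δ ≈ 0.575, b = sin(fδ)/sin δ ≈ 0.575.
p = a·p₁ + b·p₂ ≈ (-0.126, 0.913, -0.387); φ = arcsin(p_z) ≈ -22.78°, λ = atan2(p_y, p_x) ≈ 97.88°.

≈ lat -23°, lon 98°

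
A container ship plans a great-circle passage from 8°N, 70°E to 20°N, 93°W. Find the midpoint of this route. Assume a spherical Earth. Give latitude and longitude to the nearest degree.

From cos δ = sin φ₁ sin φ₂ + cos φ₁ cos φ₂ cos Δλ, the central angle is δ ≈ 2.572 rad (147.4°).
Interpolate at f = 1/2 with slerp weights a = sin((1−f)δ)/sin δ ≈ 1.781, b = sin(fδ)/sin δ ≈ 1.781.
p = a·p₁ + b·p₂ ≈ (0.515, -0.014, 0.857); φ = arcsin(p_z) ≈ 58.96°, λ = atan2(p_y, p_x) ≈ -1.55°.

≈ 59°N, 2°W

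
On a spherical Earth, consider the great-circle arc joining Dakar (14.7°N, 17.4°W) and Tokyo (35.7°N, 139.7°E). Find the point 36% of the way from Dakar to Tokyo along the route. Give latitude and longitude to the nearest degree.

≈ (54°N, 10°E)

Write both endpoints as unit vectors p₁, p₂ with components (cos φ cos λ, cos φ sin λ, sin φ).
The central angle between the endpoints is δ = arccos(p₁·p₂) ≈ 2.184 rad (125.1°).
Interpolate at f = 0.36 with slerp weights a = sin((1−f)δ)/sin δ ≈ 1.205, b = sin(fδ)/sin δ ≈ 0.865.
p = a·p₁ + b·p₂ ≈ (0.576, 0.106, 0.811); φ = arcsin(p_z) ≈ 54.16°, λ = atan2(p_y, p_x) ≈ 10.44°.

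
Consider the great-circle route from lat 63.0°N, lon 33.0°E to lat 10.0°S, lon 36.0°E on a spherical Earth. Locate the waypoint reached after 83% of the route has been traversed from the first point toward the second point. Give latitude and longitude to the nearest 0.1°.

≈ lat 2.4°N, lon 35.7°E

The haversine formula gives a central angle δ ≈ 1.275 rad (73.0°) between the endpoints.
Interpolate at f = 0.83 with slerp weights a = sin((1−f)δ)/sin δ ≈ 0.225, b = sin(fδ)/sin δ ≈ 0.911.
p = a·p₁ + b·p₂ ≈ (0.811, 0.583, 0.042); φ = arcsin(p_z) ≈ 2.41°, λ = atan2(p_y, p_x) ≈ 35.69°.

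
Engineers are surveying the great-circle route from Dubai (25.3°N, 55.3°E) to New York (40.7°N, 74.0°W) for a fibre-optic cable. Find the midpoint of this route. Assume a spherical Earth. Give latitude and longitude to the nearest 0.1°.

≈ 56.2°N, 1.1°E

From cos δ = sin φ₁ sin φ₂ + cos φ₁ cos φ₂ cos Δλ, the central angle is δ ≈ 1.727 rad (98.9°).
Interpolate at f = 1/2 with slerp weights a = sin((1−f)δ)/sin δ ≈ 0.769, b = sin(fδ)/sin δ ≈ 0.769.
p = a·p₁ + b·p₂ ≈ (0.557, 0.011, 0.831); φ = arcsin(p_z) ≈ 56.16°, λ = atan2(p_y, p_x) ≈ 1.15°.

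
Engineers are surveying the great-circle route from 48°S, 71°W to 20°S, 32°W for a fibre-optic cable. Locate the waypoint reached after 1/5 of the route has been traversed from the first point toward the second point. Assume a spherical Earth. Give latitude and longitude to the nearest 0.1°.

The haversine formula gives a central angle δ ≈ 0.734 rad (42.0°) between the endpoints.
Interpolate at f = 1/5 with slerp weights a = sin((1−f)δ)/sin δ ≈ 0.827, b = sin(fδ)/sin δ ≈ 0.218.
p = a·p₁ + b·p₂ ≈ (0.354, -0.632, -0.689); φ = arcsin(p_z) ≈ -43.58°, λ = atan2(p_y, p_x) ≈ -60.73°.

≈ 43.6°S, 60.7°W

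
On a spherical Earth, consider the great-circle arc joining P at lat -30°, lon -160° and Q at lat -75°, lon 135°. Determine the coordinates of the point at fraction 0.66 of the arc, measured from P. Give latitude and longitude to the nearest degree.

The haversine formula gives a central angle δ ≈ 0.955 rad (54.7°) between the endpoints.
Interpolate at f = 0.66 with slerp weights a = sin((1−f)δ)/sin δ ≈ 0.391, b = sin(fδ)/sin δ ≈ 0.722.
p = a·p₁ + b·p₂ ≈ (-0.450, 0.016, -0.893); φ = arcsin(p_z) ≈ -63.23°, λ = atan2(p_y, p_x) ≈ 177.92°.

≈ lat -63°, lon 178°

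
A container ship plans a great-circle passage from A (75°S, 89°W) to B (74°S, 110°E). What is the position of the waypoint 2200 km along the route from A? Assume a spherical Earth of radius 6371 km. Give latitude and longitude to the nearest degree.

≈ (84°S, 128°E)

The haversine formula gives a central angle δ ≈ 0.533 rad (30.6°) between the endpoints. The total great-circle distance is δ·R ≈ 0.533 × 6371 ≈ 3399 km, so the target fraction is f = 2200/3399 ≈ 0.647.
Interpolate at f ≈ 0.647 with slerp weights a = sin((1−f)δ)/sin δ ≈ 0.368, b = sin(fδ)/sin δ ≈ 0.666.
p = a·p₁ + b·p₂ ≈ (-0.061, 0.077, -0.995); φ = arcsin(p_z) ≈ -84.35°, λ = atan2(p_y, p_x) ≈ 128.34°.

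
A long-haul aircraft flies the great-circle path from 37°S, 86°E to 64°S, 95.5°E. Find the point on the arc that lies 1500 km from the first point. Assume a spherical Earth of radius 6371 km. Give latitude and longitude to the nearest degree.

≈ 50°S, 89°E

From cos δ = sin φ₁ sin φ₂ + cos φ₁ cos φ₂ cos Δλ, the central angle is δ ≈ 0.482 rad (27.6°). The total great-circle distance is δ·R ≈ 0.482 × 6371 ≈ 3069 km, so the target fraction is f = 1500/3069 ≈ 0.489.
Interpolate at f ≈ 0.489 with slerp weights a = sin((1−f)δ)/sin δ ≈ 0.526, b = sin(fδ)/sin δ ≈ 0.504.
p = a·p₁ + b·p₂ ≈ (0.008, 0.639, -0.769); φ = arcsin(p_z) ≈ -50.28°, λ = atan2(p_y, p_x) ≈ 89.27°.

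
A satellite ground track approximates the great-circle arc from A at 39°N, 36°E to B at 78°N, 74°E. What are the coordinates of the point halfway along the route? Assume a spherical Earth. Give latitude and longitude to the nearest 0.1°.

≈ 59.4°N, 43.7°E

Write both endpoints as unit vectors p₁, p₂ with components (cos φ cos λ, cos φ sin λ, sin φ).
The central angle between the endpoints is δ = arccos(p₁·p₂) ≈ 0.733 rad (42.0°).
Interpolate at f = 1/2 with slerp weights a = sin((1−f)δ)/sin δ ≈ 0.536, b = sin(fδ)/sin δ ≈ 0.536.
p = a·p₁ + b·p₂ ≈ (0.367, 0.352, 0.861); φ = arcsin(p_z) ≈ 59.43°, λ = atan2(p_y, p_x) ≈ 43.75°.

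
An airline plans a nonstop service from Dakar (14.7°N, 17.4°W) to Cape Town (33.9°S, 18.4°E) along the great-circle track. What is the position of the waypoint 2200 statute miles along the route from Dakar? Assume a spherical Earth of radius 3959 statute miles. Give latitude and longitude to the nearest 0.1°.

≈ (11.9°S, 0.3°E)

Write both endpoints as unit vectors p₁, p₂ with components (cos φ cos λ, cos φ sin λ, sin φ).
The central angle between the endpoints is δ = arccos(p₁·p₂) ≈ 1.036 rad (59.4°). The total great-circle distance is δ·R ≈ 1.036 × 3959 ≈ 4102 mi, so the target fraction is f = 2200/4102 ≈ 0.536.
Interpolate at f ≈ 0.536 with slerp weights a = sin((1−f)δ)/sin δ ≈ 0.537, b = sin(fδ)/sin δ ≈ 0.613.
p = a·p₁ + b·p₂ ≈ (0.979, 0.005, -0.206); φ = arcsin(p_z) ≈ -11.87°, λ = atan2(p_y, p_x) ≈ 0.31°.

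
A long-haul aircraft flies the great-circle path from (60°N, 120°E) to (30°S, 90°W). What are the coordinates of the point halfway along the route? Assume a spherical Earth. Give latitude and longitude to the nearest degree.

≈ (36°N, 120°W)

Write both endpoints as unit vectors p₁, p₂ with components (cos φ cos λ, cos φ sin λ, sin φ).
The central angle between the endpoints is δ = arccos(p₁·p₂) ≈ 2.512 rad (143.9°).
Interpolate at f = 1/2 with slerp weights a = sin((1−f)δ)/sin δ ≈ 1.614, b = sin(fδ)/sin δ ≈ 1.614.
p = a·p₁ + b·p₂ ≈ (-0.403, -0.699, 0.591); φ = arcsin(p_z) ≈ 36.21°, λ = atan2(p_y, p_x) ≈ -120.00°.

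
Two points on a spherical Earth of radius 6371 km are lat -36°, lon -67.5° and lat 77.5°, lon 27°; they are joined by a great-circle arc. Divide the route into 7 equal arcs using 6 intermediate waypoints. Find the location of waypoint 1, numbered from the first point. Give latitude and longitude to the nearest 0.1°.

≈ lat -18.5°, lon -62.5°

Convert each endpoint to a unit vector on the sphere (x = cos φ cos λ, y = cos φ sin λ, z = sin φ).
The central angle between the endpoints is δ = arccos(p₁·p₂) ≈ 2.199 rad (126.0°).
Interpolate at f = 1/7 with slerp weights a = sin((1−f)δ)/sin δ ≈ 1.175, b = sin(fδ)/sin δ ≈ 0.382.
p = a·p₁ + b·p₂ ≈ (0.438, -0.841, -0.318); φ = arcsin(p_z) ≈ -18.55°, λ = atan2(p_y, p_x) ≈ -62.51°.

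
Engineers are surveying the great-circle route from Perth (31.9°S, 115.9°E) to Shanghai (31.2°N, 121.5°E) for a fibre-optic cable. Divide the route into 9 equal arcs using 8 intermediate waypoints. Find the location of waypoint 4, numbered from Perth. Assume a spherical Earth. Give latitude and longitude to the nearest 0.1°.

Write both endpoints as unit vectors p₁, p₂ with components (cos φ cos λ, cos φ sin λ, sin φ).
The central angle between the endpoints is δ = arccos(p₁·p₂) ≈ 1.105 rad (63.3°).
Interpolate at f = 4/9 with slerp weights a = sin((1−f)δ)/sin δ ≈ 0.645, b = sin(fδ)/sin δ ≈ 0.528.
p = a·p₁ + b·p₂ ≈ (-0.475, 0.877, -0.067); φ = arcsin(p_z) ≈ -3.86°, λ = atan2(p_y, p_x) ≈ 118.43°.

≈ 3.9°S, 118.4°E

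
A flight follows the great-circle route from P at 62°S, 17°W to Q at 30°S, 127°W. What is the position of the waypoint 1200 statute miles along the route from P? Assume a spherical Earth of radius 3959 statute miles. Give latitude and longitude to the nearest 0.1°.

From cos δ = sin φ₁ sin φ₂ + cos φ₁ cos φ₂ cos Δλ, the central angle is δ ≈ 1.264 rad (72.4°). The total great-circle distance is δ·R ≈ 1.264 × 3959 ≈ 5002 mi, so the target fraction is f = 1200/5002 ≈ 0.240.
Interpolate at f ≈ 0.240 with slerp weights a = sin((1−f)δ)/sin δ ≈ 0.860, b = sin(fδ)/sin δ ≈ 0.313.
p = a·p₁ + b·p₂ ≈ (0.223, -0.335, -0.916); φ = arcsin(p_z) ≈ -66.30°, λ = atan2(p_y, p_x) ≈ -56.35°.

≈ 66.3°S, 56.3°W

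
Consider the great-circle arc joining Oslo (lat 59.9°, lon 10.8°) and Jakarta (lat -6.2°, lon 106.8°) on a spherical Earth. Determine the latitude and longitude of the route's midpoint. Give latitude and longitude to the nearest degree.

The haversine formula gives a central angle δ ≈ 1.717 rad (98.4°) between the endpoints.
Interpolate at f = 1/2 with slerp weights a = sin((1−f)δ)/sin δ ≈ 0.765, b = sin(fδ)/sin δ ≈ 0.765.
p = a·p₁ + b·p₂ ≈ (0.157, 0.800, 0.579); φ = arcsin(p_z) ≈ 35.39°, λ = atan2(p_y, p_x) ≈ 78.89°.

≈ lat 35°, lon 79°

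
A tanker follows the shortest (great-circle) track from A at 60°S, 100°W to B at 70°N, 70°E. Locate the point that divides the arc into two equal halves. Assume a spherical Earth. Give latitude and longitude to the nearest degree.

The haversine formula gives a central angle δ ≈ 2.953 rad (169.2°) between the endpoints.
Interpolate at f = 1/2 with slerp weights a = sin((1−f)δ)/sin δ ≈ 5.301, b = sin(fδ)/sin δ ≈ 5.301.
p = a·p₁ + b·p₂ ≈ (0.160, -0.907, 0.391); φ = arcsin(p_z) ≈ 22.99°, λ = atan2(p_y, p_x) ≈ -80.00°.

≈ 23°N, 80°W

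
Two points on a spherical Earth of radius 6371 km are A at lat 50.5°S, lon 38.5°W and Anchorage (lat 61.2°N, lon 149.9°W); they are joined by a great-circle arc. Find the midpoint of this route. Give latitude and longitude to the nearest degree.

Write both endpoints as unit vectors p₁, p₂ with components (cos φ cos λ, cos φ sin λ, sin φ).
The central angle between the endpoints is δ = arccos(p₁·p₂) ≈ 2.478 rad (142.0°).
Interpolate at f = 1/2 with slerp weights a = sin((1−f)δ)/sin δ ≈ 1.536, b = sin(fδ)/sin δ ≈ 1.536.
p = a·p₁ + b·p₂ ≈ (0.124, -0.979, 0.161); φ = arcsin(p_z) ≈ 9.25°, λ = atan2(p_y, p_x) ≈ -82.76°.

≈ lat 9°N, lon 83°W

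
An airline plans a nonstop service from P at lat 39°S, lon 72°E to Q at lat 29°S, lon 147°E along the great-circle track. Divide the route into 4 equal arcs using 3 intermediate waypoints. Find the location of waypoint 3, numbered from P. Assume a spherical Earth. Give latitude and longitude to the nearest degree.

Write both endpoints as unit vectors p₁, p₂ with components (cos φ cos λ, cos φ sin λ, sin φ).
The central angle between the endpoints is δ = arccos(p₁·p₂) ≈ 1.069 rad (61.2°).
Interpolate at f = 3/4 with slerp weights a = sin((1−f)δ)/sin δ ≈ 0.301, b = sin(fδ)/sin δ ≈ 0.820.
p = a·p₁ + b·p₂ ≈ (-0.529, 0.613, -0.587); φ = arcsin(p_z) ≈ -35.94°, λ = atan2(p_y, p_x) ≈ 130.78°.

≈ lat 36°S, lon 131°E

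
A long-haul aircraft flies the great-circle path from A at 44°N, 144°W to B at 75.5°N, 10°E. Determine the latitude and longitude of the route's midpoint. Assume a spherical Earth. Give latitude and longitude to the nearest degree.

Convert each endpoint to a unit vector on the sphere (x = cos φ cos λ, y = cos φ sin λ, z = sin φ).
The central angle between the endpoints is δ = arccos(p₁·p₂) ≈ 1.035 rad (59.3°).
Interpolate at f = 1/2 with slerp weights a = sin((1−f)δ)/sin δ ≈ 0.575, b = sin(fδ)/sin δ ≈ 0.575.
p = a·p₁ + b·p₂ ≈ (-0.193, -0.218, 0.957); φ = arcsin(p_z) ≈ 73.06°, λ = atan2(p_y, p_x) ≈ -131.48°.

≈ 73°N, 131°W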